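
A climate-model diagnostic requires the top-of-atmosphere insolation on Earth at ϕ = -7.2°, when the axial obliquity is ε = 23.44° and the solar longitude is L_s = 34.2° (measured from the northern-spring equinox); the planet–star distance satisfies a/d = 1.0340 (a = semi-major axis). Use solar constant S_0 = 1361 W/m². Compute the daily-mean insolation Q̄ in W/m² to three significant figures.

Solar declination: sin δ = sin ε · sin L_s = sin 23.44° × sin 34.2° = 0.22359, so δ = +12.920°.
cos h₀ = −tan(-7.2°) tan(+12.920°) = 0.0290, h₀ = 1.5418 rad.
Bracket: h₀ sin ϕ sin δ + cos ϕ cos δ sin h₀ = 1.5418×-0.12533×0.22359 + 0.99211×0.97468×0.99958 = -0.043205 + 0.966584 = 0.923379.
Inverse-square distance factor (a/d)² = 1.0340² = 1.069156.
Q̄ = (S_0/π) × 1.069156 × [bracket] = (1361/π) × 1.069156 × 0.923379 = 427.7 W/m².

Q̄ ≈ 428 W/m²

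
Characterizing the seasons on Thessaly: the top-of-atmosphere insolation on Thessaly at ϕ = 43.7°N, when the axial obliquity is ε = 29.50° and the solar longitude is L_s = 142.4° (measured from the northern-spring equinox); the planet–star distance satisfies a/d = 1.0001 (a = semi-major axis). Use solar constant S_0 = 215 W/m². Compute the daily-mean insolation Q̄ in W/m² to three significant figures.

Solar declination: sin δ = sin ε · sin L_s = sin 29.50° × sin 142.4° = 0.30045, so δ = +17.485°.
cos h₀ = −tan(+43.7°) tan(+17.485°) = -0.3010, h₀ = 1.8766 rad.
Bracket: h₀ sin ϕ sin δ + cos ϕ cos δ sin h₀ = 1.8766×0.69088×0.30045 + 0.72297×0.95380×0.95362 = 0.389535 + 0.657587 = 1.047122.
Inverse-square distance factor (a/d)² = 1.0001² = 1.000200.
Q̄ = (S_0/π) × 1.000200 × [bracket] = (215/π) × 1.000200 × 1.047122 = 71.68 W/m².

Q̄ ≈ 71.7 W/m²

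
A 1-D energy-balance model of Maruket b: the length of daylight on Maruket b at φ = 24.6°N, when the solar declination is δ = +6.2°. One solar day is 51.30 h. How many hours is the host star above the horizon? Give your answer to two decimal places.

26.46 h

cos H₀ = −tan φ · tan δ = −tan(+24.6°) × tan(+6.200°) = -0.0497, so H₀ = 1.6206 rad = 92.85°.
Daylight = 2H₀/(2π) × 51.30 h = (1.6206/π) × 51.30 = 26.46 h.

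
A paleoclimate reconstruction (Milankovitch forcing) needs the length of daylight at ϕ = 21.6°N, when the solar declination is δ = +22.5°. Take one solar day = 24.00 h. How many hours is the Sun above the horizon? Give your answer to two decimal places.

13.26 h

cos h₀ = −tan ϕ · tan δ = −tan(+21.6°) × tan(+22.500°) = -0.1640, so h₀ = 1.7355 rad = 99.44°.
Daylight = 2h₀/(2π) × 24.00 h = (1.7355/π) × 24.00 = 13.26 h.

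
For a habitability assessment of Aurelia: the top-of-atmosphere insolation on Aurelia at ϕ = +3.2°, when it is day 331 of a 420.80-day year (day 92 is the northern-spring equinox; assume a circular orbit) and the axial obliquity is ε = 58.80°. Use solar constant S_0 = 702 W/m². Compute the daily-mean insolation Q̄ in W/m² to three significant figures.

Solar longitude: L_s = 360° × (331 − 92)/420.80 = 204.468°.
sin δ = sin 58.80° × sin 204.468° = -0.35427, so δ = -20.749°.
cos h₀ = −tan(+3.2°) tan(-20.749°) = 0.0212, h₀ = 1.5496 rad.
Bracket: h₀ sin ϕ sin δ + cos ϕ cos δ sin h₀ = 1.5496×0.05582×-0.35427 + 0.99844×0.93514×0.99978 = -0.030644 + 0.933476 = 0.902832.
Q̄ = (S_0/π) × [bracket] = (702/π) × 0.902832 = 201.7 W/m².

Q̄ ≈ 202 W/m²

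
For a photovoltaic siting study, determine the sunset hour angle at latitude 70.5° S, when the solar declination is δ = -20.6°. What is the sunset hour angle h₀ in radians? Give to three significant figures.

Sunrise equation: cos h₀ = −tan ϕ · tan δ = -1.0614 ≤ −1, so the Sun never sets (polar day) and h₀ = π.

h₀ = 3.14 rad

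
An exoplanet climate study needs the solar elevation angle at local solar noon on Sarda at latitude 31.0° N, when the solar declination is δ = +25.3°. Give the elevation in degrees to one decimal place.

84.3°

At local noon the hour angle is zero, so the zenith angle equals |φ − δ| = |+31.0° − (+25.300°)| = 5.700°.
Elevation = 90° − 5.700° = 84.3°.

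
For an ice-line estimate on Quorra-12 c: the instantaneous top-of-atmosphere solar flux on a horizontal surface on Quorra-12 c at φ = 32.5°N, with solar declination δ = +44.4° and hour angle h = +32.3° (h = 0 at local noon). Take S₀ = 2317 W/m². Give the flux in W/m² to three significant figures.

2.05e+03 W/m²

cos θ_z = sin φ sin δ + cos φ cos δ cos h = 0.375929 + 0.509338 = 0.885267.
Flux = S₀ · cos θ_z = 2317 × 0.885267 = 2051 W/m².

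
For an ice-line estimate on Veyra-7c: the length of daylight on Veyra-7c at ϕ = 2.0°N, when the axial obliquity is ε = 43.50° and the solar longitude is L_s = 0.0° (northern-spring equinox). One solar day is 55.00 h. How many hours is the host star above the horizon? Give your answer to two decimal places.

27.50 h

Solar declination: sin δ = sin ε · sin L_s = sin 43.50° × sin 0.0° = 0.00000, so δ = +0.000°.
cos h₀ = −tan ϕ · tan δ = −tan(+2.0°) × tan(+0.000°) = -0.0000, so h₀ = 1.5708 rad = 90.00°.
Daylight = 2h₀/(2π) × 55.00 h = (1.5708/π) × 55.00 = 27.50 h.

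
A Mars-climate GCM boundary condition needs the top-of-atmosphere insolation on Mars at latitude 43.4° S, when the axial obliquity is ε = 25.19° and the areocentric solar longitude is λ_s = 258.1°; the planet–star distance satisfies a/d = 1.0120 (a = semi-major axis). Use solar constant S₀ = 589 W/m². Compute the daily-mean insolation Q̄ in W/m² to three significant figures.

Q̄ ≈ 225 W/m²

sin δ = sin 25.19° × sin 258.1° = -0.41647, so δ = -24.612°.
cos H₀ = −tan(-43.4°) tan(-24.612°) = -0.4332, H₀ = 2.0188 rad.
Bracket: H₀ sin φ sin δ + cos φ cos δ sin H₀ = 2.0188×-0.68709×-0.41647 + 0.72657×0.90915×0.90130 = 0.577684 + 0.595364 = 1.173048.
Inverse-square distance factor (a/d)² = 1.0120² = 1.024144.
Q̄ = (S₀/π) × 1.024144 × [bracket] = (589/π) × 1.024144 × 1.173048 = 225.2 W/m².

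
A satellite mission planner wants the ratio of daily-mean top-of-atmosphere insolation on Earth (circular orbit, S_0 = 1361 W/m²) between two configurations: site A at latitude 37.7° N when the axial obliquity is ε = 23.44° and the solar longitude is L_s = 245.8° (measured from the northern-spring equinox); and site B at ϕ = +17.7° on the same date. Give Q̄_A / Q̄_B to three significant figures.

— Configuration A (ϕ=+37.7°):
Solar declination: sin δ = sin ε · sin L_s = sin 23.44° × sin 245.8° = -0.36283, so δ = -21.274°.
cos h₀ = −tan(+37.7°) tan(-21.274°) = 0.3009, h₀ = 1.2651 rad.
Bracket: h₀ sin ϕ sin δ + cos ϕ cos δ sin h₀ = 1.2651×0.61153×-0.36283 + 0.79122×0.93185×0.95364 = -0.280702 + 0.703117 = 0.422415.
Q̄ = (S_0/π) × [bracket] = (1361/π) × 0.422415 = 183.00 W/m².
— Configuration B (ϕ=+17.7°):
cos h₀ = −tan(+17.7°) tan(-21.274°) = 0.1243, h₀ = 1.4462 rad.
Bracket: h₀ sin ϕ sin δ + cos ϕ cos δ sin h₀ = 1.4462×0.30403×-0.36283 + 0.95266×0.93185×0.99225 = -0.159532 + 0.880856 = 0.721324.
Q̄ = (S_0/π) × [bracket] = (1361/π) × 0.721324 = 312.49 W/m².
Ratio Q̄_A / Q̄_B = 183.00 / 312.49 = 0.5856.

Q̄_A / Q̄_B ≈ 0.586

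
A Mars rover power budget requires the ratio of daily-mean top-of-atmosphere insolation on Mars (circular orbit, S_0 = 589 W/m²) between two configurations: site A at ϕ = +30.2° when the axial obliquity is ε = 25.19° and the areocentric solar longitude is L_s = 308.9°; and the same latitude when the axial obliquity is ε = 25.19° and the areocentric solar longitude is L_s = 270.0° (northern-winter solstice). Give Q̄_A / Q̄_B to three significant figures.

Q̄_A / Q̄_B ≈ 1.20

— Configuration A (ϕ=+30.2°):
sin δ = sin 25.19° × sin 308.9° = -0.33124, so δ = -19.344°.
cos h₀ = −tan(+30.2°) tan(-19.344°) = 0.2043, h₀ = 1.3650 rad.
Bracket: h₀ sin ϕ sin δ + cos ϕ cos δ sin h₀ = 1.3650×0.50302×-0.33124 + 0.86427×0.94355×0.97890 = -0.227437 + 0.798275 = 0.570838.
Q̄ = (S_0/π) × [bracket] = (589/π) × 0.570838 = 107.02 W/m².
— Configuration B (ϕ=+30.2°):
sin δ = sin 25.19° × sin 270.0° = -0.42562, so δ = -25.190°.
cos h₀ = −tan(+30.2°) tan(-25.190°) = 0.2738, h₀ = 1.2935 rad.
Bracket: h₀ sin ϕ sin δ + cos ϕ cos δ sin h₀ = 1.2935×0.50302×-0.42562 + 0.86427×0.90490×0.96180 = -0.276932 + 0.752203 = 0.475271.
Q̄ = (S_0/π) × [bracket] = (589/π) × 0.475271 = 89.106 W/m².
Ratio Q̄_A / Q̄_B = 107.02 / 89.106 = 1.201.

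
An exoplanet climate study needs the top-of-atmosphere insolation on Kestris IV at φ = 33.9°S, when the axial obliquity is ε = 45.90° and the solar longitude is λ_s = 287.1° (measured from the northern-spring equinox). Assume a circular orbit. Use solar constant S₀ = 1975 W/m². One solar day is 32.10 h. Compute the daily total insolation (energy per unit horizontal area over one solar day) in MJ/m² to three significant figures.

96.7 MJ/m²

Solar declination: sin δ = sin ε · sin λ_s = sin 45.90° × sin 287.1° = -0.68638, so δ = -43.344°.
cos H₀ = −tan(-33.9°) tan(-43.344°) = -0.6342, H₀ = 2.2578 rad.
Bracket: H₀ sin φ sin δ + cos φ cos δ sin H₀ = 2.2578×-0.55775×-0.68638 + 0.83001×0.72724×0.77316 = 0.864350 + 0.466692 = 1.331042.
Q̄ = (S₀/π) × [bracket] = (1975/π) × 1.331042 = 836.78 W/m².
Daily total = Q̄ × 32.10 h × 3600 s/h = 836.78 × 32.10 × 3600 / 10⁶ = 96.70 MJ/m².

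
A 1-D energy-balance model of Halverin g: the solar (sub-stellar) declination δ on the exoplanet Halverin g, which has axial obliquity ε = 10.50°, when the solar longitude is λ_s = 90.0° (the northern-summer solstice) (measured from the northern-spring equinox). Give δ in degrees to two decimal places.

sin δ = sin ε · sin λ_s = sin 10.50° × sin 90.0° = 0.182236.
δ = arcsin(0.182236) = +10.50°.

δ = +10.50°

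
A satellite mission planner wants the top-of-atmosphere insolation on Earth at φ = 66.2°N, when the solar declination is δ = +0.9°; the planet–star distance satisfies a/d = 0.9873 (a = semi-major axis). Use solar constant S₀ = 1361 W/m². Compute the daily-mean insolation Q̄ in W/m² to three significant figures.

cos H₀ = −tan(+66.2°) tan(+0.900°) = -0.0356, H₀ = 1.6064 rad.
Bracket: H₀ sin φ sin δ + cos φ cos δ sin H₀ = 1.6064×0.91496×0.01571 + 0.40355×0.99988×0.99937 = 0.023090 + 0.403247 = 0.426337.
Inverse-square distance factor (a/d)² = 0.9873² = 0.974761.
Q̄ = (S₀/π) × 0.974761 × [bracket] = (1361/π) × 0.974761 × 0.426337 = 180.0 W/m².

Q̄ ≈ 180 W/m²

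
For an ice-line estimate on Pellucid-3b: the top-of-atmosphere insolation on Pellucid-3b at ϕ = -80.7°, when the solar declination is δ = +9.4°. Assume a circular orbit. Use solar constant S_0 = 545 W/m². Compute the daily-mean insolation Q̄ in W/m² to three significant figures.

Q̄ ≈ 0.00 W/m²

cos h₀ = −tan(-80.7°) tan(+9.400°) = 1.0109 ≥ 1 ⇒ polar night, h₀ = 0 and Q̄ = 0.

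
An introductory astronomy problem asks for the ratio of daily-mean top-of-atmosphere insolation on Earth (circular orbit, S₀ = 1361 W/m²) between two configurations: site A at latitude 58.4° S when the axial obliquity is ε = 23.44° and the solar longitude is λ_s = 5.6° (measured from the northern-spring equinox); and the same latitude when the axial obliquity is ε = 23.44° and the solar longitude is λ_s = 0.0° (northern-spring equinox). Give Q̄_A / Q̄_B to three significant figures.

— Configuration A (φ=-58.4°):
Solar declination: sin δ = sin ε · sin λ_s = sin 23.44° × sin 5.6° = 0.03882, so δ = +2.225°.
cos H₀ = −tan(-58.4°) tan(+2.225°) = 0.0631, H₀ = 1.5076 rad.
Bracket: H₀ sin φ sin δ + cos φ cos δ sin H₀ = 1.5076×-0.85173×0.03882 + 0.52399×0.99925×0.99800 = -0.049848 + 0.522550 = 0.472702.
Q̄ = (S₀/π) × [bracket] = (1361/π) × 0.472702 = 204.78 W/m².
— Configuration B (φ=-58.4°):
Solar declination: sin δ = sin ε · sin λ_s = sin 23.44° × sin 0.0° = 0.00000, so δ = +0.000°.
cos H₀ = −tan(-58.4°) tan(+0.000°) = 0.0000, H₀ = 1.5708 rad.
Bracket: H₀ sin φ sin δ + cos φ cos δ sin H₀ = 1.5708×-0.85173×0.00000 + 0.52399×1.00000×1.00000 = -0.000000 + 0.523990 = 0.523990.
Q̄ = (S₀/π) × [bracket] = (1361/π) × 0.523990 = 227.00 W/m².
Ratio Q̄_A / Q̄_B = 204.78 / 227.00 = 0.9021.

Q̄_A / Q̄_B ≈ 0.902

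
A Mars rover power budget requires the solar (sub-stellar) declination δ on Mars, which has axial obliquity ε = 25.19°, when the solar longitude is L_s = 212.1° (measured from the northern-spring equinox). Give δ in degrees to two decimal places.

δ = -13.07°

sin δ = sin ε · sin L_s = sin 25.19° × sin 212.1° = -0.226175.
δ = arcsin(-0.226175) = -13.07°.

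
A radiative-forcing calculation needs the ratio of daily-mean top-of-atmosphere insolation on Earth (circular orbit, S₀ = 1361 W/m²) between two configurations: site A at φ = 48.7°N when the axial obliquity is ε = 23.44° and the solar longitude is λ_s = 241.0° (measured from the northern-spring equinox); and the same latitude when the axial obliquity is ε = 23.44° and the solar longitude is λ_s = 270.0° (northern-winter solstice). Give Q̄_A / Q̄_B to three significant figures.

Q̄_A / Q̄_B ≈ 1.25

— Configuration A (φ=+48.7°):
Solar declination: sin δ = sin ε · sin λ_s = sin 23.44° × sin 241.0° = -0.34791, so δ = -20.360°.
cos H₀ = −tan(+48.7°) tan(-20.360°) = 0.4224, H₀ = 1.1347 rad.
Bracket: H₀ sin φ sin δ + cos φ cos δ sin H₀ = 1.1347×0.75126×-0.34791 + 0.66000×0.93753×0.90640 = -0.296578 + 0.560853 = 0.264275.
Q̄ = (S₀/π) × [bracket] = (1361/π) × 0.264275 = 114.49 W/m².
— Configuration B (φ=+48.7°):
Solar declination: sin δ = sin ε · sin λ_s = sin 23.44° × sin 270.0° = -0.39779, so δ = -23.440°.
cos H₀ = −tan(+48.7°) tan(-23.440°) = 0.4935, H₀ = 1.0547 rad.
Bracket: H₀ sin φ sin δ + cos φ cos δ sin H₀ = 1.0547×0.75126×-0.39779 + 0.66000×0.91748×0.86973 = -0.315190 + 0.526654 = 0.211464.
Q̄ = (S₀/π) × [bracket] = (1361/π) × 0.211464 = 91.610 W/m².
Ratio Q̄_A / Q̄_B = 114.49 / 91.610 = 1.250.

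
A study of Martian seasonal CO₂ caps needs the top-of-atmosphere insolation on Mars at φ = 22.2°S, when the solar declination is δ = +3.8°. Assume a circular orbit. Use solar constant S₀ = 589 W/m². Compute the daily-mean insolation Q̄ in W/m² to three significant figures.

cos H₀ = −tan(-22.2°) tan(+3.800°) = 0.0271, H₀ = 1.5437 rad.
Bracket: H₀ sin φ sin δ + cos φ cos δ sin H₀ = 1.5437×-0.37784×0.06627 + 0.92587×0.99780×0.99963 = -0.038653 + 0.923491 = 0.884838.
Q̄ = (S₀/π) × [bracket] = (589/π) × 0.884838 = 165.9 W/m².

Q̄ ≈ 166 W/m²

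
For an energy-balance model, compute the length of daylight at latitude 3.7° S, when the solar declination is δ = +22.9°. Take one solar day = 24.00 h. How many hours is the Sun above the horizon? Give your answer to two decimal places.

cos H₀ = −tan φ · tan δ = −tan(-3.7°) × tan(+22.900°) = 0.0273, so H₀ = 1.5435 rad = 88.43°.
Daylight = 2H₀/(2π) × 24.00 h = (1.5435/π) × 24.00 = 11.79 h.

11.79 h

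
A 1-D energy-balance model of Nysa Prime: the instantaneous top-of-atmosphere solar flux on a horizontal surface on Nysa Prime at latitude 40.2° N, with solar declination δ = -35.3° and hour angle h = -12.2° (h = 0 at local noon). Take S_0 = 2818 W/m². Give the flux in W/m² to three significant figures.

cos θ_z = sin ϕ sin δ + cos ϕ cos δ cos h = -0.372983 + 0.609285 = 0.236302.
Flux = S_0 · cos θ_z = 2818 × 0.236302 = 665.9 W/m².

666 W/m²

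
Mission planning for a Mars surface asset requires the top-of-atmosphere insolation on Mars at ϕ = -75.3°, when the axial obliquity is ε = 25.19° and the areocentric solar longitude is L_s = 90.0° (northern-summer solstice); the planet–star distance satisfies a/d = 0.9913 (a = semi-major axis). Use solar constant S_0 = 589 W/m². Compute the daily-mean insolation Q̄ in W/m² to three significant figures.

sin δ = sin 25.19° × sin 90.0° = 0.42562, so δ = +25.190°.
cos h₀ = −tan(-75.3°) tan(+25.190°) = 1.7929 ≥ 1 ⇒ polar night, h₀ = 0 and Q̄ = 0.
Inverse-square distance factor (a/d)² = 0.9913² = 0.982676.

Q̄ ≈ 0.00 W/m²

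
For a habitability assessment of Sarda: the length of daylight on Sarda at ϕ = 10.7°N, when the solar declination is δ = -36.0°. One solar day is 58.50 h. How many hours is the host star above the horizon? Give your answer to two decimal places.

cos h₀ = −tan ϕ · tan δ = −tan(+10.7°) × tan(-36.000°) = 0.1373, so h₀ = 1.4331 rad = 82.11°.
Daylight = 2h₀/(2π) × 58.50 h = (1.4331/π) × 58.50 = 26.69 h.

26.69 h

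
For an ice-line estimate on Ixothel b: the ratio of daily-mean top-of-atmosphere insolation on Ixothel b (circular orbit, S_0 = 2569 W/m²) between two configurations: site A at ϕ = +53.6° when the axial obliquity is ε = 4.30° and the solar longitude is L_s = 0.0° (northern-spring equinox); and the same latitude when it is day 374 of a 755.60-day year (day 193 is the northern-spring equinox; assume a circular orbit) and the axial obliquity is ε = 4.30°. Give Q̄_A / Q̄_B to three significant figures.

— Configuration A (ϕ=+53.6°):
Solar declination: sin δ = sin ε · sin L_s = sin 4.30° × sin 0.0° = 0.00000, so δ = +0.000°.
cos h₀ = −tan(+53.6°) tan(+0.000°) = -0.0000, h₀ = 1.5708 rad.
Bracket: h₀ sin ϕ sin δ + cos ϕ cos δ sin h₀ = 1.5708×0.80489×0.00000 + 0.59342×1.00000×1.00000 = 0.000000 + 0.593420 = 0.593420.
Q̄ = (S_0/π) × [bracket] = (2569/π) × 0.593420 = 485.26 W/m².
— Configuration B (ϕ=+53.6°):
Solar longitude: L_s = 360° × (374 − 193)/755.60 = 86.236°.
sin δ = sin 4.30° × sin 86.236° = 0.07482, so δ = +4.291°.
cos h₀ = −tan(+53.6°) tan(+4.291°) = -0.1018, h₀ = 1.6727 rad.
Bracket: h₀ sin ϕ sin δ + cos ϕ cos δ sin h₀ = 1.6727×0.80489×0.07482 + 0.59342×0.99720×0.99481 = 0.100733 + 0.588687 = 0.689420.
Q̄ = (S_0/π) × [bracket] = (2569/π) × 0.689420 = 563.76 W/m².
Ratio Q̄_A / Q̄_B = 485.26 / 563.76 = 0.8608.

Q̄_A / Q̄_B ≈ 0.861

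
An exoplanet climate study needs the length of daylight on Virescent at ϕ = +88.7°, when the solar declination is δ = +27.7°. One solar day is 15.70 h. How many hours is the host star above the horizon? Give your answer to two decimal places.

15.70 h

Sunrise equation: cos h₀ = −tan ϕ · tan δ = -23.1352 ≤ −1, so the host star never sets (polar day) and h₀ = π.
Daylight = 2h₀/(2π) × 15.70 h = (3.1416/π) × 15.70 = 15.70 h.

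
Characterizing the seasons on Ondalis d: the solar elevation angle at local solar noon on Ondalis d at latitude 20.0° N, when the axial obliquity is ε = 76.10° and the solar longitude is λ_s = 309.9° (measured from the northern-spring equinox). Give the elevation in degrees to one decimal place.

Solar declination: sin δ = sin ε · sin λ_s = sin 76.10° × sin 309.9° = -0.74470, so δ = -48.133°.
At local noon the hour angle is zero, so the zenith angle equals |φ − δ| = |+20.0° − (-48.133°)| = 68.133°.
Elevation = 90° − 68.133° = 21.9°.

21.9°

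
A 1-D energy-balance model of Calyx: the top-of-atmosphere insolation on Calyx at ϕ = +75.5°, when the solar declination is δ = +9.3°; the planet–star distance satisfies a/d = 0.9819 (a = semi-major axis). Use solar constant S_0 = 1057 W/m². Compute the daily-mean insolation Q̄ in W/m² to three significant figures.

Q̄ ≈ 177 W/m²

cos h₀ = −tan(+75.5°) tan(+9.300°) = -0.6332, h₀ = 2.2565 rad.
Bracket: h₀ sin ϕ sin δ + cos ϕ cos δ sin h₀ = 2.2565×0.96815×0.16160 + 0.25038×0.98686×0.77399 = 0.353036 + 0.191245 = 0.544281.
Inverse-square distance factor (a/d)² = 0.9819² = 0.964128.
Q̄ = (S_0/π) × 0.964128 × [bracket] = (1057/π) × 0.964128 × 0.544281 = 176.6 W/m².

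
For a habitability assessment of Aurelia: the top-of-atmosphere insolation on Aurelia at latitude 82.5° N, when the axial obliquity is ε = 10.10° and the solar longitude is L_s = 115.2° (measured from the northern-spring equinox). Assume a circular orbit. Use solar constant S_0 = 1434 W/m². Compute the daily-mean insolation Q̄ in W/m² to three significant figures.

Solar declination: sin δ = sin ε · sin L_s = sin 10.10° × sin 115.2° = 0.15868, so δ = +9.130°.
cos h₀ = −tan(+82.5°) tan(+9.130°) = -1.2207 ≤ −1 ⇒ polar day, h₀ = π.
Bracket: h₀ sin ϕ sin δ + cos ϕ cos δ sin h₀ = 3.1416×0.99144×0.15868 + 0.13053×0.98733×0.00000 = 0.494242 + 0.000000 = 0.494242.
Q̄ = (S_0/π) × [bracket] = (1434/π) × 0.494242 = 225.6 W/m².

Q̄ ≈ 226 W/m²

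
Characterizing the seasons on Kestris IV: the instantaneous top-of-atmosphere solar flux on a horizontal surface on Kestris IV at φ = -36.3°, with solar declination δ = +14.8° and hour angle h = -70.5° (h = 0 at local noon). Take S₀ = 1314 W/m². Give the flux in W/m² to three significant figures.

cos θ_z = sin φ sin δ + cos φ cos δ cos h = -0.151227 + 0.260099 = 0.108872.
Flux = S₀ · cos θ_z = 1314 × 0.108872 = 143.1 W/m².

143 W/m²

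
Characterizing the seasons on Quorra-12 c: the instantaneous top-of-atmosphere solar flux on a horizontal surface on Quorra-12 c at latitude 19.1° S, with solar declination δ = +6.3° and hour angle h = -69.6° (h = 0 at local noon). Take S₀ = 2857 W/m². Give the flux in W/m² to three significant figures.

833 W/m²

cos θ_z = sin φ sin δ + cos φ cos δ cos h = -0.035907 + 0.327394 = 0.291487.
Flux = S₀ · cos θ_z = 2857 × 0.291487 = 832.8 W/m².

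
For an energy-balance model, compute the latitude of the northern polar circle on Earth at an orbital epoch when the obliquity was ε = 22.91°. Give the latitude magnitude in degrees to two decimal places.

The polar circle is the lowest latitude that experiences at least one full rotation of continuous daylight at the northern-summer solstice; it lies at |φ| = 90° − ε = 90° − 22.91° = 67.09°.

67.09°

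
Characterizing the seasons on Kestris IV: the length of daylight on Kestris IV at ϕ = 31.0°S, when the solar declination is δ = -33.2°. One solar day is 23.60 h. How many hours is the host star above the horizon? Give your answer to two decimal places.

14.84 h

cos h₀ = −tan ϕ · tan δ = −tan(-31.0°) × tan(-33.200°) = -0.3932, so h₀ = 1.9749 rad = 113.15°.
Daylight = 2h₀/(2π) × 23.60 h = (1.9749/π) × 23.60 = 14.84 h.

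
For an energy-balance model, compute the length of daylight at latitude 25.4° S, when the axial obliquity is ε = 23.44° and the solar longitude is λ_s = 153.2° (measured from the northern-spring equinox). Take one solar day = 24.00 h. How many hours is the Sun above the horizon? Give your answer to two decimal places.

11.34 h

Solar declination: sin δ = sin ε · sin λ_s = sin 23.44° × sin 153.2° = 0.17935, so δ = +10.332°.
cos H₀ = −tan φ · tan δ = −tan(-25.4°) × tan(+10.332°) = 0.0866, so H₀ = 1.4841 rad = 85.03°.
Daylight = 2H₀/(2π) × 24.00 h = (1.4841/π) × 24.00 = 11.34 h.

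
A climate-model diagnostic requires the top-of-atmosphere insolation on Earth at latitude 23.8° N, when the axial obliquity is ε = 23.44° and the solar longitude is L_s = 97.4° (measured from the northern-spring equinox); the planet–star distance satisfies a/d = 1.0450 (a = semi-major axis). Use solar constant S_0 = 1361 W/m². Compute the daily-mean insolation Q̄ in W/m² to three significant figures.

Solar declination: sin δ = sin ε · sin L_s = sin 23.44° × sin 97.4° = 0.39448, so δ = +23.233°.
cos h₀ = −tan(+23.8°) tan(+23.233°) = -0.1893, h₀ = 1.7613 rad.
Bracket: h₀ sin ϕ sin δ + cos ϕ cos δ sin h₀ = 1.7613×0.40355×0.39448 + 0.91496×0.91891×0.98191 = 0.280386 + 0.825556 = 1.105942.
Inverse-square distance factor (a/d)² = 1.0450² = 1.092025.
Q̄ = (S_0/π) × 1.092025 × [bracket] = (1361/π) × 1.092025 × 1.105942 = 523.2 W/m².

Q̄ ≈ 523 W/m²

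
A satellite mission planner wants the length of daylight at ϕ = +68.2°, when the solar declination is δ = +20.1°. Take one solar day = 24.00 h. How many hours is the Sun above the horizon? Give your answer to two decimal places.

20.83 h

cos h₀ = −tan ϕ · tan δ = −tan(+68.2°) × tan(+20.100°) = -0.9149, so h₀ = 2.7261 rad = 156.20°.
Daylight = 2h₀/(2π) × 24.00 h = (2.7261/π) × 24.00 = 20.83 h.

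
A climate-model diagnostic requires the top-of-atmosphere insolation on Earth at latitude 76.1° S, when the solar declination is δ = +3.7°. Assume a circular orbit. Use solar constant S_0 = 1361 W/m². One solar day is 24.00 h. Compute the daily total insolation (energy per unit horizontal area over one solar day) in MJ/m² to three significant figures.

5.60 MJ/m²

cos h₀ = −tan(-76.1°) tan(+3.700°) = 0.2613, h₀ = 1.3064 rad.
Bracket: h₀ sin ϕ sin δ + cos ϕ cos δ sin h₀ = 1.3064×-0.97072×0.06453 + 0.24023×0.99792×0.96526 = -0.081834 + 0.231402 = 0.149568.
Q̄ = (S_0/π) × [bracket] = (1361/π) × 0.149568 = 64.796 W/m².
Daily total = Q̄ × 24.00 h × 3600 s/h = 64.796 × 24.00 × 3600 / 10⁶ = 5.598 MJ/m².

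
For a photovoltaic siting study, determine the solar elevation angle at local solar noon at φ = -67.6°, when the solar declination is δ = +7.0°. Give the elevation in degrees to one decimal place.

At local noon the hour angle is zero, so the zenith angle equals |φ − δ| = |-67.6° − (+7.000°)| = 74.600°.
Elevation = 90° − 74.600° = 15.4°.

15.4°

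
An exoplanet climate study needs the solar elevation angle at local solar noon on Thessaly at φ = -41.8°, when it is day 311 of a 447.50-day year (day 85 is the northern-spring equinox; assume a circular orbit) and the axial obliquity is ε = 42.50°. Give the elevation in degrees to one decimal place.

Solar longitude: λ_s = 360° × (311 − 85)/447.50 = 181.810°.
sin δ = sin 42.50° × sin 181.810° = -0.02134, so δ = -1.223°.
At local noon the hour angle is zero, so the zenith angle equals |φ − δ| = |-41.8° − (-1.223°)| = 40.577°.
Elevation = 90° − 40.577° = 49.4°.

49.4°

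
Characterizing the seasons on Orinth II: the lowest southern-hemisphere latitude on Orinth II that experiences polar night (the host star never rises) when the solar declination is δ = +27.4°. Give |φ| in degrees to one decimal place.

|φ| = 62.6°

Polar night requires cos H₀ = −tan φ tan δ ≥ 1, i.e. tan φ tan δ ≤ −1.
The boundary is |tan φ| · |tan δ| = 1, so |φ| = 90° − |δ| = 90° − 27.4° = 62.6° in the southern hemisphere.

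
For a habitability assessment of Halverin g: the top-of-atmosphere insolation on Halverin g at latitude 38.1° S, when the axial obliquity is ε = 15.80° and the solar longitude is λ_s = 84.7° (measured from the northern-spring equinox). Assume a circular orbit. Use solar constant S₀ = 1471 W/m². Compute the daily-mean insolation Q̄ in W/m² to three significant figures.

Solar declination: sin δ = sin ε · sin λ_s = sin 15.80° × sin 84.7° = 0.27112, so δ = +15.731°.
cos H₀ = −tan(-38.1°) tan(+15.731°) = 0.2209, H₀ = 1.3481 rad.
Bracket: H₀ sin φ sin δ + cos φ cos δ sin H₀ = 1.3481×-0.61704×0.27112 + 0.78694×0.96255×0.97531 = -0.225526 + 0.738767 = 0.513241.
Q̄ = (S₀/π) × [bracket] = (1471/π) × 0.513241 = 240.3 W/m².

Q̄ ≈ 240 W/m²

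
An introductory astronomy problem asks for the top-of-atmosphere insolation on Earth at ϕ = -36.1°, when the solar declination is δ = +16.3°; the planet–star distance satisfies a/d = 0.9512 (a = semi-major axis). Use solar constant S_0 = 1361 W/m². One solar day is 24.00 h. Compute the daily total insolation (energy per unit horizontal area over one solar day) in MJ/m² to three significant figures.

18.1 MJ/m²

cos h₀ = −tan(-36.1°) tan(+16.300°) = 0.2132, h₀ = 1.3559 rad.
Bracket: h₀ sin ϕ sin δ + cos ϕ cos δ sin h₀ = 1.3559×-0.58920×0.28067 + 0.80799×0.95981×0.97700 = -0.224226 + 0.757680 = 0.533454.
Inverse-square distance factor (a/d)² = 0.9512² = 0.904781.
Q̄ = (S_0/π) × 0.904781 × [bracket] = (1361/π) × 0.904781 × 0.533454 = 209.10 W/m².
Daily total = Q̄ × 24.00 h × 3600 s/h = 209.10 × 24.00 × 3600 / 10⁶ = 18.07 MJ/m².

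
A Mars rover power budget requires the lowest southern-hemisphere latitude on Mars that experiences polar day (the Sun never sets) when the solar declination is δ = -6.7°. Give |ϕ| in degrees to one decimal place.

Polar day requires cos h₀ = −tan ϕ tan δ ≤ −1, i.e. tan ϕ tan δ ≥ 1.
The boundary is |tan ϕ| · |tan δ| = 1, so |ϕ| = 90° − |δ| = 90° − 6.7° = 83.3° in the southern hemisphere.

|ϕ| = 83.3°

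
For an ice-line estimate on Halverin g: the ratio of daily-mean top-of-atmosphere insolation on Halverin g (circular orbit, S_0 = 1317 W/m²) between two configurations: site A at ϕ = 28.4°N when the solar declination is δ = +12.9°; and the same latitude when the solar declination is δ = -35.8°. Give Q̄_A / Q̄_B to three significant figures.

— Configuration A (ϕ=+28.4°):
cos h₀ = −tan(+28.4°) tan(+12.900°) = -0.1238, h₀ = 1.6950 rad.
Bracket: h₀ sin ϕ sin δ + cos ϕ cos δ sin h₀ = 1.6950×0.47562×0.22325 + 0.87965×0.97476×0.99230 = 0.179979 + 0.850845 = 1.030824.
Q̄ = (S_0/π) × [bracket] = (1317/π) × 1.030824 = 432.14 W/m².
— Configuration B (ϕ=+28.4°):
cos h₀ = −tan(+28.4°) tan(-35.800°) = 0.3900, h₀ = 1.1702 rad.
Bracket: h₀ sin ϕ sin δ + cos ϕ cos δ sin h₀ = 1.1702×0.47562×-0.58496 + 0.87965×0.81106×0.92083 = -0.325571 + 0.656965 = 0.331394.
Q̄ = (S_0/π) × [bracket] = (1317/π) × 0.331394 = 138.93 W/m².
Ratio Q̄_A / Q̄_B = 432.14 / 138.93 = 3.110.

Q̄_A / Q̄_B ≈ 3.11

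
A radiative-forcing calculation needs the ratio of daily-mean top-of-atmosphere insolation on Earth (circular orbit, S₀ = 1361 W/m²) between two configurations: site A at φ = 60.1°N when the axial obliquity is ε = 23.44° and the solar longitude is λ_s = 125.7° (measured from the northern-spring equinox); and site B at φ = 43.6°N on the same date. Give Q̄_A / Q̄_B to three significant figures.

— Configuration A (φ=+60.1°):
Solar declination: sin δ = sin ε · sin λ_s = sin 23.44° × sin 125.7° = 0.32304, so δ = +18.847°.
cos H₀ = −tan(+60.1°) tan(+18.847°) = -0.5936, H₀ = 2.2063 rad.
Bracket: H₀ sin φ sin δ + cos φ cos δ sin H₀ = 2.2063×0.86690×0.32304 + 0.49849×0.94639×0.80476 = 0.617860 + 0.379658 = 0.997518.
Q̄ = (S₀/π) × [bracket] = (1361/π) × 0.997518 = 432.14 W/m².
— Configuration B (φ=+43.6°):
cos H₀ = −tan(+43.6°) tan(+18.847°) = -0.3251, H₀ = 1.9019 rad.
Bracket: H₀ sin φ sin δ + cos φ cos δ sin H₀ = 1.9019×0.68962×0.32304 + 0.72417×0.94639×0.94570 = 0.423695 + 0.648133 = 1.071828.
Q̄ = (S₀/π) × [bracket] = (1361/π) × 1.071828 = 464.34 W/m².
Ratio Q̄_A / Q̄_B = 432.14 / 464.34 = 0.9307.

Q̄_A / Q̄_B ≈ 0.931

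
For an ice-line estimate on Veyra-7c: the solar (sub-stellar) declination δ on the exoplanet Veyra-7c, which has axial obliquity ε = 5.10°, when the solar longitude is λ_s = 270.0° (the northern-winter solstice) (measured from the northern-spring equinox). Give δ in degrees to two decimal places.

δ = -5.10°

sin δ = sin ε · sin λ_s = sin 5.10° × sin 270.0° = -0.088894.
δ = arcsin(-0.088894) = -5.10°.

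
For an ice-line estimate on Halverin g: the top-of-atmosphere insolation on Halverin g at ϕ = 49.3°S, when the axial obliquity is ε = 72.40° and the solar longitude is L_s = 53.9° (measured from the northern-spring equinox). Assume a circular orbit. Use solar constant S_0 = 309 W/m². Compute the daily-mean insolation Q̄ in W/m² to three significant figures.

Q̄ ≈ 0.00 W/m²

Solar declination: sin δ = sin ε · sin L_s = sin 72.40° × sin 53.9° = 0.77017, so δ = +50.369°.
cos h₀ = −tan(-49.3°) tan(+50.369°) = 1.4038 ≥ 1 ⇒ polar night, h₀ = 0 and Q̄ = 0.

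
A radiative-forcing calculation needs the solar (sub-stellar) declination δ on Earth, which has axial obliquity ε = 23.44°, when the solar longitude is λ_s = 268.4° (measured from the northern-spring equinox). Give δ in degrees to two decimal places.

sin δ = sin ε · sin λ_s = sin 23.44° × sin 268.4° = -0.397633.
δ = arcsin(-0.397633) = -23.43°.

δ = -23.43°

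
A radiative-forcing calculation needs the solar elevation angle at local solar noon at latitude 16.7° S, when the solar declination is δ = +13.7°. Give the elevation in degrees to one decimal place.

59.6°

At local noon the hour angle is zero, so the zenith angle equals |φ − δ| = |-16.7° − (+13.700°)| = 30.400°.
Elevation = 90° − 30.400° = 59.6°.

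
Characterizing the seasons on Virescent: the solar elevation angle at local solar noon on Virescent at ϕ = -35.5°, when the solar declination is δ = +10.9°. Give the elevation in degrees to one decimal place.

43.6°

At local noon the hour angle is zero, so the zenith angle equals |ϕ − δ| = |-35.5° − (+10.900°)| = 46.400°.
Elevation = 90° − 46.400° = 43.6°.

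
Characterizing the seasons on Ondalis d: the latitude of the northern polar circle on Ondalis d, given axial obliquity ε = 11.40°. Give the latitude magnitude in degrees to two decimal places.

The polar circle is the lowest latitude that experiences at least one full rotation of continuous daylight at the northern-summer solstice; it lies at |ϕ| = 90° − ε = 90° − 11.40° = 78.60°.

78.60°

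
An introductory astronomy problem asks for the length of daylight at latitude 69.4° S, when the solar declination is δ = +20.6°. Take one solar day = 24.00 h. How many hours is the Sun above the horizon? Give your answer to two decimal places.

cos H₀ = −tan φ · tan δ = 1.0000 ≥ 1, so the Sun never rises (polar night) and H₀ = 0.
Daylight = 2H₀/(2π) × 24.00 h = (0.0000/π) × 24.00 = 0.00 h.

0.00 h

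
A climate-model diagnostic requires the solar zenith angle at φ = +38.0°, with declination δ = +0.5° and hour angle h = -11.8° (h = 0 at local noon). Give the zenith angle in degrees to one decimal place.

θ_z = 39.0°

cos θ_z = sin φ sin δ + cos φ cos δ cos h = 0.005373 + 0.771329 = 0.776702.
θ_z = arccos(0.776702) = 39.0°.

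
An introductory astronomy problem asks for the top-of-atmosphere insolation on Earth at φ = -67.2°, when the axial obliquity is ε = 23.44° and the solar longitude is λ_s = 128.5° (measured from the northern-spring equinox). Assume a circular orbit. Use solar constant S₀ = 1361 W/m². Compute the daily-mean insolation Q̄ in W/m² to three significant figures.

Q̄ ≈ 15.8 W/m²

Solar declination: sin δ = sin ε · sin λ_s = sin 23.44° × sin 128.5° = 0.31131, so δ = +18.138°.
cos H₀ = −tan(-67.2°) tan(+18.138°) = 0.7793, H₀ = 0.6772 rad.
Bracket: H₀ sin φ sin δ + cos φ cos δ sin H₀ = 0.6772×-0.92186×0.31131 + 0.38752×0.95031×0.62664 = -0.194346 + 0.230769 = 0.036423.
Q̄ = (S₀/π) × [bracket] = (1361/π) × 0.036423 = 15.78 W/m².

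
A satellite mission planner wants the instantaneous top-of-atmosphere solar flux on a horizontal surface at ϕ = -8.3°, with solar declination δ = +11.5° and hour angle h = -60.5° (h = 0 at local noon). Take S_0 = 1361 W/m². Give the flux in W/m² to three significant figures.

cos θ_z = sin ϕ sin δ + cos ϕ cos δ cos h = -0.028780 + 0.477484 = 0.448704.
Flux = S_0 · cos θ_z = 1361 × 0.448704 = 610.7 W/m².

611 W/m²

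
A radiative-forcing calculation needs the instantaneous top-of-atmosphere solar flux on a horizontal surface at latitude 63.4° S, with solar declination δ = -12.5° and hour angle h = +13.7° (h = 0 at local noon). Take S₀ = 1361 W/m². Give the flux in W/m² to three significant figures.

cos θ_z = sin φ sin δ + cos φ cos δ cos h = 0.193530 + 0.424708 = 0.618238.
Flux = S₀ · cos θ_z = 1361 × 0.618238 = 841.4 W/m².

841 W/m²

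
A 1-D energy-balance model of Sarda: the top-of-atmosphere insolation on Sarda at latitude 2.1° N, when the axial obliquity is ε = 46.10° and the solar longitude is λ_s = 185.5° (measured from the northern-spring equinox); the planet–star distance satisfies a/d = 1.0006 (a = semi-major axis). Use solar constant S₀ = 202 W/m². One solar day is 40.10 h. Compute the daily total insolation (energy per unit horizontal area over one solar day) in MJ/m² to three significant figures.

9.23 MJ/m²

Solar declination: sin δ = sin ε · sin λ_s = sin 46.10° × sin 185.5° = -0.06906, so δ = -3.960°.
cos H₀ = −tan(+2.1°) tan(-3.960°) = 0.0025, H₀ = 1.5683 rad.
Bracket: H₀ sin φ sin δ + cos φ cos δ sin H₀ = 1.5683×0.03664×-0.06906 + 0.99933×0.99761×1.00000 = -0.003968 + 0.996942 = 0.992974.
Inverse-square distance factor (a/d)² = 1.0006² = 1.001200.
Q̄ = (S₀/π) × 1.001200 × [bracket] = (202/π) × 1.001200 × 0.992974 = 63.923 W/m².
Daily total = Q̄ × 40.10 h × 3600 s/h = 63.923 × 40.10 × 3600 / 10⁶ = 9.228 MJ/m².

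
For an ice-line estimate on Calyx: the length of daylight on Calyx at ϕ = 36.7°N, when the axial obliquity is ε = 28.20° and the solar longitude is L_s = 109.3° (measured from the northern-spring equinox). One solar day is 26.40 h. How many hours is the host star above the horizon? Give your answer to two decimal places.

Solar declination: sin δ = sin ε · sin L_s = sin 28.20° × sin 109.3° = 0.44599, so δ = +26.487°.
cos h₀ = −tan ϕ · tan δ = −tan(+36.7°) × tan(+26.487°) = -0.3714, so h₀ = 1.9513 rad = 111.80°.
Daylight = 2h₀/(2π) × 26.40 h = (1.9513/π) × 26.40 = 16.40 h.

16.40 h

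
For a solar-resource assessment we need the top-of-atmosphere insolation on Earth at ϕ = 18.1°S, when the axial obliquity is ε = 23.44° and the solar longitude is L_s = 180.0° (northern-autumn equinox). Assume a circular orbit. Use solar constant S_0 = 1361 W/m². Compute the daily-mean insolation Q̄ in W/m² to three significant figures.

Q̄ ≈ 412 W/m²

Solar declination: sin δ = sin ε · sin L_s = sin 23.44° × sin 180.0° = 0.00000, so δ = +0.000°.
cos h₀ = −tan(-18.1°) tan(+0.000°) = 0.0000, h₀ = 1.5708 rad.
Bracket: h₀ sin ϕ sin δ + cos ϕ cos δ sin h₀ = 1.5708×-0.31068×0.00000 + 0.95052×1.00000×1.00000 = -0.000000 + 0.950520 = 0.950520.
Q̄ = (S_0/π) × [bracket] = (1361/π) × 0.950520 = 411.8 W/m².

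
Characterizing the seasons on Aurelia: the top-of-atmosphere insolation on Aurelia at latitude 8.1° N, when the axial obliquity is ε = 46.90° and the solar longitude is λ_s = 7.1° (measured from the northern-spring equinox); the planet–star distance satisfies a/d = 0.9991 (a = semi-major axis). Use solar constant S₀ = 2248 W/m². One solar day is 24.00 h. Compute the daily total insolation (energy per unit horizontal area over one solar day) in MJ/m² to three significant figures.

62.1 MJ/m²

Solar declination: sin δ = sin ε · sin λ_s = sin 46.90° × sin 7.1° = 0.09025, so δ = +5.178°.
cos H₀ = −tan(+8.1°) tan(+5.178°) = -0.0129, H₀ = 1.5837 rad.
Bracket: H₀ sin φ sin δ + cos φ cos δ sin H₀ = 1.5837×0.14090×0.09025 + 0.99002×0.99592×0.99992 = 0.020139 + 0.985902 = 1.006041.
Inverse-square distance factor (a/d)² = 0.9991² = 0.998201.
Q̄ = (S₀/π) × 0.998201 × [bracket] = (2248/π) × 0.998201 × 1.006041 = 718.59 W/m².
Daily total = Q̄ × 24.00 h × 3600 s/h = 718.59 × 24.00 × 3600 / 10⁶ = 62.09 MJ/m².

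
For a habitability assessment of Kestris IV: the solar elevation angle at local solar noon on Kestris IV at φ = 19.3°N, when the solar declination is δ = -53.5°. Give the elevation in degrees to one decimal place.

17.2°

At local noon the hour angle is zero, so the zenith angle equals |φ − δ| = |+19.3° − (-53.500°)| = 72.800°.
Elevation = 90° − 72.800° = 17.2°.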